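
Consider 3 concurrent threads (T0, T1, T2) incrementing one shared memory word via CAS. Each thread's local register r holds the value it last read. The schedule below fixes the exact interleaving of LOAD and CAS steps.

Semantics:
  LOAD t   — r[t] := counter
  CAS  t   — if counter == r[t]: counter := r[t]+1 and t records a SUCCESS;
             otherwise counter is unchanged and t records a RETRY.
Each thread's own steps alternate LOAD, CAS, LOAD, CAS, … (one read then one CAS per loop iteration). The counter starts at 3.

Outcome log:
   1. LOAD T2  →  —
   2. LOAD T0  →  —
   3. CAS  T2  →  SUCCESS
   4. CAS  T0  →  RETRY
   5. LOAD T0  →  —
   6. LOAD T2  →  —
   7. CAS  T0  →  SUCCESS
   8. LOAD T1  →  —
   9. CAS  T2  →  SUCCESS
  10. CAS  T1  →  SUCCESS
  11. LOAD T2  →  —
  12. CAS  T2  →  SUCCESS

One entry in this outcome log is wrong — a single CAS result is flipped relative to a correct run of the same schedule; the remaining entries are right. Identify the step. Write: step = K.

Reference trace:
1. LOAD T2 → mem=3 r[T2]=3 [LOAD]
2. LOAD T0 → mem=3 r[T0]=3 [LOAD]
3. CAS T2 → mem=4 r[T2]=3 [OK]
4. CAS T0 → mem=4 r[T0]=3 [RETRY]
5. LOAD T0 → mem=4 r[T0]=4 [LOAD]
6. LOAD T2 → mem=4 r[T2]=4 [LOAD]
7. CAS T0 → mem=5 r[T0]=4 [OK]
8. LOAD T1 → mem=5 r[T1]=5 [LOAD]
9. CAS T2 → mem=5 r[T2]=4 [RETRY]
10. CAS T1 → mem=6 r[T1]=5 [OK]
11. LOAD T2 → mem=6 r[T2]=6 [LOAD]
12. CAS T2 → mem=7 r[T2]=6 [OK]
Mismatch at 9.

step = 9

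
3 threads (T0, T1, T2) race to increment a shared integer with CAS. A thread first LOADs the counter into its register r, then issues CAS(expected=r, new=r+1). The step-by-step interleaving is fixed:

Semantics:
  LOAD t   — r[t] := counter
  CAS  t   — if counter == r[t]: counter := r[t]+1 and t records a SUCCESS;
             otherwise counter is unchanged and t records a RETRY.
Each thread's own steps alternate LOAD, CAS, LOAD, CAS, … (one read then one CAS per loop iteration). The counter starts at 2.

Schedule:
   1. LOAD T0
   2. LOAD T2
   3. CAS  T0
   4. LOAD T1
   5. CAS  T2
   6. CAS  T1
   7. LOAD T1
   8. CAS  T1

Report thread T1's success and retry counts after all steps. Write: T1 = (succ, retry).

step 1: T0 LOAD ⇒ load; ctr=2 reg=2
step 2: T2 LOAD ⇒ load; ctr=2 reg=2
step 3: T0 CAS ⇒ ok; ctr=3 reg=2
step 4: T1 LOAD ⇒ load; ctr=3 reg=3
step 5: T2 CAS ⇒ retry; ctr=3 reg=2
step 6: T1 CAS ⇒ ok; ctr=4 reg=3
step 7: T1 LOAD ⇒ load; ctr=4 reg=4
step 8: T1 CAS ⇒ ok; ctr=5 reg=4

T1 = (2, 0)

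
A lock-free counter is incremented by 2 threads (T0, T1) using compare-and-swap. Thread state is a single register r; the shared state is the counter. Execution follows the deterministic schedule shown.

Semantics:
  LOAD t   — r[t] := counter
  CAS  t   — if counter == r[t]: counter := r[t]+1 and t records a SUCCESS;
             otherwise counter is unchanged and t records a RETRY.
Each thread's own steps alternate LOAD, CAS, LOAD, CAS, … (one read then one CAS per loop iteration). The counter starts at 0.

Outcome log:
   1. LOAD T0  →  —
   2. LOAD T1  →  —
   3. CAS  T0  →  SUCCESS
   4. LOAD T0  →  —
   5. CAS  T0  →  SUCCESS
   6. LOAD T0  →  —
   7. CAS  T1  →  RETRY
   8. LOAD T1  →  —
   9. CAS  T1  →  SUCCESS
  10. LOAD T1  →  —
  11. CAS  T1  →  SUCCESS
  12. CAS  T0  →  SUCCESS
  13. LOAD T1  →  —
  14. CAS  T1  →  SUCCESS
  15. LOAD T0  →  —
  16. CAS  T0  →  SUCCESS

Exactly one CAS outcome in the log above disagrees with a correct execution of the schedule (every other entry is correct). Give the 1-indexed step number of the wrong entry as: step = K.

step = 12

Correct run:
[1] T0.load  rd  (counter 0, T0.r 0)
[2] T1.load  rd  (counter 0, T1.r 0)
[3] T0.cas  hit  (counter 1, T0.r 0)
[4] T0.load  rd  (counter 1, T0.r 1)
[5] T0.cas  hit  (counter 2, T0.r 1)
[6] T0.load  rd  (counter 2, T0.r 2)
[7] T1.cas  miss  (counter 2, T1.r 0)
[8] T1.load  rd  (counter 2, T1.r 2)
[9] T1.cas  hit  (counter 3, T1.r 2)
[10] T1.load  rd  (counter 3, T1.r 3)
[11] T1.cas  hit  (counter 4, T1.r 3)
[12] T0.cas  miss  (counter 4, T0.r 2)
[13] T1.load  rd  (counter 4, T1.r 4)
[14] T1.cas  hit  (counter 5, T1.r 4)
[15] T0.load  rd  (counter 5, T0.r 5)
[16] T0.cas  hit  (counter 6, T0.r 5)
Mismatch at 12.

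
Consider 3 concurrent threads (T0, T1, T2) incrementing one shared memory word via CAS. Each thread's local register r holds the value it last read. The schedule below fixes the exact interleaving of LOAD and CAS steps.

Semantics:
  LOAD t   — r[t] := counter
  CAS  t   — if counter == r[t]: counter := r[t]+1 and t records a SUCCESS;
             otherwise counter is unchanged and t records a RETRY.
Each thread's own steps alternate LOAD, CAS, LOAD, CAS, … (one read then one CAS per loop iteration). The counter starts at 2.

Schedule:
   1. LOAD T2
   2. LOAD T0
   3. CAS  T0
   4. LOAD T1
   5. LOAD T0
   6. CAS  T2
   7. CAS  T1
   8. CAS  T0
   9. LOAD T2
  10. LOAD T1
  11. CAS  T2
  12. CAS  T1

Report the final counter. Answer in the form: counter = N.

T2 LOAD — after: cnt=2, r=2 — load
T0 LOAD — after: cnt=2, r=2 — load
T0 CAS — after: cnt=3, r=2 — ok
T1 LOAD — after: cnt=3, r=3 — load
T0 LOAD — after: cnt=3, r=3 — load
T2 CAS — after: cnt=3, r=2 — retry
T1 CAS — after: cnt=4, r=3 — ok
T0 CAS — after: cnt=4, r=3 — retry
T2 LOAD — after: cnt=4, r=4 — load
T1 LOAD — after: cnt=4, r=4 — load
T2 CAS — after: cnt=5, r=4 — ok
T1 CAS — after: cnt=5, r=4 — retry

counter = 5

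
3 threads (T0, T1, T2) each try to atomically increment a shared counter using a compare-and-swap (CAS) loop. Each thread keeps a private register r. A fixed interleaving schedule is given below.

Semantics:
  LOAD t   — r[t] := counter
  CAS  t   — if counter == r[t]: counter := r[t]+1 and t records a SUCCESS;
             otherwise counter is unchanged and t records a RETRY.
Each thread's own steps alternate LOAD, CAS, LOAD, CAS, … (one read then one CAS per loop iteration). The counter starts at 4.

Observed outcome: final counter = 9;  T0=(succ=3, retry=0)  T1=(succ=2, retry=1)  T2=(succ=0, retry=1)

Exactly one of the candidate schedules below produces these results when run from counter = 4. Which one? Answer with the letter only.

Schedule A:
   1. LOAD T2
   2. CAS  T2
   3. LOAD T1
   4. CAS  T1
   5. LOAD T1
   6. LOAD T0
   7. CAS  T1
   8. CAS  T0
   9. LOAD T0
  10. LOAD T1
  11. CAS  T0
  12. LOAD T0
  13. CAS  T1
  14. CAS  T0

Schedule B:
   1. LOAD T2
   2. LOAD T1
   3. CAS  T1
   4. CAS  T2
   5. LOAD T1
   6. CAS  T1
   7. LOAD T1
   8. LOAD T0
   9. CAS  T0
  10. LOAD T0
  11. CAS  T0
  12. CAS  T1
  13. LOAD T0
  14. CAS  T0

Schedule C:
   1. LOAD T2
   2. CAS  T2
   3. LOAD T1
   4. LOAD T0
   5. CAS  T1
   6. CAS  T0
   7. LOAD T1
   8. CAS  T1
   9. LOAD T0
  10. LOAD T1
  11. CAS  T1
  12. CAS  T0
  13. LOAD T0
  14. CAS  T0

Run B:
[1] T2.load  rd  (counter 4, T2.r 4)
[2] T1.load  rd  (counter 4, T1.r 4)
[3] T1.cas  hit  (counter 5, T1.r 4)
[4] T2.cas  miss  (counter 5, T2.r 4)
[5] T1.load  rd  (counter 5, T1.r 5)
[6] T1.cas  hit  (counter 6, T1.r 5)
[7] T1.load  rd  (counter 6, T1.r 6)
[8] T0.load  rd  (counter 6, T0.r 6)
[9] T0.cas  hit  (counter 7, T0.r 6)
[10] T0.load  rd  (counter 7, T0.r 7)
[11] T0.cas  hit  (counter 8, T0.r 7)
[12] T1.cas  miss  (counter 8, T1.r 6)
[13] T0.load  rd  (counter 8, T0.r 8)
[14] T0.cas  hit  (counter 9, T0.r 8)

B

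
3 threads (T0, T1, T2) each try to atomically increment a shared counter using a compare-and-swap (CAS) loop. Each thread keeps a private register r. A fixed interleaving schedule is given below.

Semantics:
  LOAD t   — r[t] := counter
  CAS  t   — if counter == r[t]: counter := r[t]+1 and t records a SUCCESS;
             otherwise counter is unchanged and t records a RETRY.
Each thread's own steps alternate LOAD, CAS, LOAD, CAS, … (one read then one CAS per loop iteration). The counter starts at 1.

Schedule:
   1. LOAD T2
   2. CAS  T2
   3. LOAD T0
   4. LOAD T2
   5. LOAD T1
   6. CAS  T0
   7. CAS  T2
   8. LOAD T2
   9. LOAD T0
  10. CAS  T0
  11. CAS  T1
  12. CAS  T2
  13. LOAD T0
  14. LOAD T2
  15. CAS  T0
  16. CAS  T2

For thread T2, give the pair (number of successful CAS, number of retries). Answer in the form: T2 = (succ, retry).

T2 LOAD — after: cnt=1, r=1 — load
T2 CAS — after: cnt=2, r=1 — ok
T0 LOAD — after: cnt=2, r=2 — load
T2 LOAD — after: cnt=2, r=2 — load
T1 LOAD — after: cnt=2, r=2 — load
T0 CAS — after: cnt=3, r=2 — ok
T2 CAS — after: cnt=3, r=2 — retry
T2 LOAD — after: cnt=3, r=3 — load
T0 LOAD — after: cnt=3, r=3 — load
T0 CAS — after: cnt=4, r=3 — ok
T1 CAS — after: cnt=4, r=2 — retry
T2 CAS — after: cnt=4, r=3 — retry
T0 LOAD — after: cnt=4, r=4 — load
T2 LOAD — after: cnt=4, r=4 — load
T0 CAS — after: cnt=5, r=4 — ok
T2 CAS — after: cnt=5, r=4 — retry

T2 = (1, 3)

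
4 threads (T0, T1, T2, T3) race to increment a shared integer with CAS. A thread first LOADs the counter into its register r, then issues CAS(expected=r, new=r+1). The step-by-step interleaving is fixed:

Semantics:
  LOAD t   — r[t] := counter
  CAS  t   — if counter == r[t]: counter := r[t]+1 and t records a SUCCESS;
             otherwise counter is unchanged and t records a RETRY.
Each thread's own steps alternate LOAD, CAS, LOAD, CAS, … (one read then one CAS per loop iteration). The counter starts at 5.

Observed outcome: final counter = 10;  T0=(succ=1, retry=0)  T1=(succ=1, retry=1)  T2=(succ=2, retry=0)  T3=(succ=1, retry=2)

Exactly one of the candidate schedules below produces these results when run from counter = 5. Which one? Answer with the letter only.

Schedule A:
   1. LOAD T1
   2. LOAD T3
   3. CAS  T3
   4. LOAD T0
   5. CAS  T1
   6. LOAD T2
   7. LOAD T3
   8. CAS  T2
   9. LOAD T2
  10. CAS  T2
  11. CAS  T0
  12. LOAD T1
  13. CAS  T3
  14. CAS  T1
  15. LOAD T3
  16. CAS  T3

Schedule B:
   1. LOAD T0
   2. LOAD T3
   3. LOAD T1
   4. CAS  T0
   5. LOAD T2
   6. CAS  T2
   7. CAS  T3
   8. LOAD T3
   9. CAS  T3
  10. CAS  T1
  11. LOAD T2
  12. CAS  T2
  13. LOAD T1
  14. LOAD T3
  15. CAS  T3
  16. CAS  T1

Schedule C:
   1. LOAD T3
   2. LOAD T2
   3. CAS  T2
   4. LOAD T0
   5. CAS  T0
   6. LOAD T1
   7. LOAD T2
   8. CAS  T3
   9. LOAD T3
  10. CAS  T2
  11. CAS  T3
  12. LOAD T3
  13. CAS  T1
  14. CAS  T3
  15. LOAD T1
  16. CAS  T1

C

Run C:
#1 T3 reads 5
#2 T2 reads 5
#3 T2 CAS(5→6) writes; counter now 6
#4 T0 reads 6
#5 T0 CAS(6→7) writes; counter now 7
#6 T1 reads 7
#7 T2 reads 7
#8 T3 CAS(5→6) fails; counter now 7
#9 T3 reads 7
#10 T2 CAS(7→8) writes; counter now 8
#11 T3 CAS(7→8) fails; counter now 8
#12 T3 reads 8
#13 T1 CAS(7→8) fails; counter now 8
#14 T3 CAS(8→9) writes; counter now 9
#15 T1 reads 9
#16 T1 CAS(9→10) writes; counter now 10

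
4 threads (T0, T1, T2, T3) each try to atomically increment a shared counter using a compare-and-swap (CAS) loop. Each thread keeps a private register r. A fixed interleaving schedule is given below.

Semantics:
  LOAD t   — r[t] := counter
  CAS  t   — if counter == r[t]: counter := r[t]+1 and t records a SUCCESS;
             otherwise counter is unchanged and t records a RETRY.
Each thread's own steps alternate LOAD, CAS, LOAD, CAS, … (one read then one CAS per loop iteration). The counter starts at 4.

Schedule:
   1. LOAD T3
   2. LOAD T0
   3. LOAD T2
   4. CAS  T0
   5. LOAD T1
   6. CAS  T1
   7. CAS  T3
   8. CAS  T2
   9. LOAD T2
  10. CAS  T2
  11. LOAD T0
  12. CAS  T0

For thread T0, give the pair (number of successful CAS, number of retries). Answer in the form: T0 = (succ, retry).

T0 = (2, 0)

[1] T3.load  rd  (counter 4, T3.r 4)
[2] T0.load  rd  (counter 4, T0.r 4)
[3] T2.load  rd  (counter 4, T2.r 4)
[4] T0.cas  hit  (counter 5, T0.r 4)
[5] T1.load  rd  (counter 5, T1.r 5)
[6] T1.cas  hit  (counter 6, T1.r 5)
[7] T3.cas  miss  (counter 6, T3.r 4)
[8] T2.cas  miss  (counter 6, T2.r 4)
[9] T2.load  rd  (counter 6, T2.r 6)
[10] T2.cas  hit  (counter 7, T2.r 6)
[11] T0.load  rd  (counter 7, T0.r 7)
[12] T0.cas  hit  (counter 8, T0.r 7)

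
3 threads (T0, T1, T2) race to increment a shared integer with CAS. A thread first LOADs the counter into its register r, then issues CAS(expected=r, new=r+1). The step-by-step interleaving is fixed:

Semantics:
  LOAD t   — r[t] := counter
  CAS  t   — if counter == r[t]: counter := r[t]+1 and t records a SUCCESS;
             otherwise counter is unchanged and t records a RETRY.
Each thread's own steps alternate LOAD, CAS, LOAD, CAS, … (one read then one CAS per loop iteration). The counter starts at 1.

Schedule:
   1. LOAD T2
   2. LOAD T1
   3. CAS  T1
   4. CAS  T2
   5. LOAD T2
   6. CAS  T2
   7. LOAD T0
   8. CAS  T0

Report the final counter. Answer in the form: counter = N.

1. LOAD T2 → mem=1 r[T2]=1 [LOAD]
2. LOAD T1 → mem=1 r[T1]=1 [LOAD]
3. CAS T1 → mem=2 r[T1]=1 [OK]
4. CAS T2 → mem=2 r[T2]=1 [RETRY]
5. LOAD T2 → mem=2 r[T2]=2 [LOAD]
6. CAS T2 → mem=3 r[T2]=2 [OK]
7. LOAD T0 → mem=3 r[T0]=3 [LOAD]
8. CAS T0 → mem=4 r[T0]=3 [OK]

counter = 4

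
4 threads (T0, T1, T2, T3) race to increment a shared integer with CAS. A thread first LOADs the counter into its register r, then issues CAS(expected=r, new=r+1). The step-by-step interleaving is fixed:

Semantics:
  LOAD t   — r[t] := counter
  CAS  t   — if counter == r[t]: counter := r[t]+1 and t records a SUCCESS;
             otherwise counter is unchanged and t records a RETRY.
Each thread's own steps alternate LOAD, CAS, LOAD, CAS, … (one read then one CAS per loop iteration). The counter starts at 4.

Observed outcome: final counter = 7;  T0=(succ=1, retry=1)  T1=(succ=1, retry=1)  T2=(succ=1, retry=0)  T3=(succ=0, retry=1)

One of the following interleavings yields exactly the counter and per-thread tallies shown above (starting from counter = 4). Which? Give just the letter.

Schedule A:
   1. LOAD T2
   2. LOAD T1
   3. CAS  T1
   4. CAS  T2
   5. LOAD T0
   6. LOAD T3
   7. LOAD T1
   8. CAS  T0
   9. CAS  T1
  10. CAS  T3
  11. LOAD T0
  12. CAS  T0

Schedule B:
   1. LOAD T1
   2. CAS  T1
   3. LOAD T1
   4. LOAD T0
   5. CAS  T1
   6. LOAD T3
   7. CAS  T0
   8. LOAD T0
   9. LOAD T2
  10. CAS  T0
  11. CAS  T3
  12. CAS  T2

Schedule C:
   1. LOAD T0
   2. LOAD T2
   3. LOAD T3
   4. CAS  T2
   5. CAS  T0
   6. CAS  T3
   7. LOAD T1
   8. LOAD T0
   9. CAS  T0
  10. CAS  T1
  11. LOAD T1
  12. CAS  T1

Simulating candidate C:
#1 T0 reads 4
#2 T2 reads 4
#3 T3 reads 4
#4 T2 CAS(4→5) writes; counter now 5
#5 T0 CAS(4→5) fails; counter now 5
#6 T3 CAS(4→5) fails; counter now 5
#7 T1 reads 5
#8 T0 reads 5
#9 T0 CAS(5→6) writes; counter now 6
#10 T1 CAS(5→6) fails; counter now 6
#11 T1 reads 6
#12 T1 CAS(6→7) writes; counter now 7

C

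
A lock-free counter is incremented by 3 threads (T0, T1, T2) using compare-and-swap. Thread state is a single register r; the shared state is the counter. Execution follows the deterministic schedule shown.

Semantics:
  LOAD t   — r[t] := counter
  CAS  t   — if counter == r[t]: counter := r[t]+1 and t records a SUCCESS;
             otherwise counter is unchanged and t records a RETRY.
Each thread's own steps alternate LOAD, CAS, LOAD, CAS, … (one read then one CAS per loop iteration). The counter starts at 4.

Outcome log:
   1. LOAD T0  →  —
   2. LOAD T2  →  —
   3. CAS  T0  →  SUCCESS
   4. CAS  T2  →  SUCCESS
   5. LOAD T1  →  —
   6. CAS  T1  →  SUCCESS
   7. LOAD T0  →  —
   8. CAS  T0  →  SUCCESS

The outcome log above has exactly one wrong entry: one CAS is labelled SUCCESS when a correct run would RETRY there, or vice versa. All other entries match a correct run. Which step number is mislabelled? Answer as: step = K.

step = 4

Re-executing:
T0 LOAD — after: cnt=4, r=4 — load
T2 LOAD — after: cnt=4, r=4 — load
T0 CAS — after: cnt=5, r=4 — ok
T2 CAS — after: cnt=5, r=4 — retry
T1 LOAD — after: cnt=5, r=5 — load
T1 CAS — after: cnt=6, r=5 — ok
T0 LOAD — after: cnt=6, r=6 — load
T0 CAS — after: cnt=7, r=6 — ok
Mismatch at 4.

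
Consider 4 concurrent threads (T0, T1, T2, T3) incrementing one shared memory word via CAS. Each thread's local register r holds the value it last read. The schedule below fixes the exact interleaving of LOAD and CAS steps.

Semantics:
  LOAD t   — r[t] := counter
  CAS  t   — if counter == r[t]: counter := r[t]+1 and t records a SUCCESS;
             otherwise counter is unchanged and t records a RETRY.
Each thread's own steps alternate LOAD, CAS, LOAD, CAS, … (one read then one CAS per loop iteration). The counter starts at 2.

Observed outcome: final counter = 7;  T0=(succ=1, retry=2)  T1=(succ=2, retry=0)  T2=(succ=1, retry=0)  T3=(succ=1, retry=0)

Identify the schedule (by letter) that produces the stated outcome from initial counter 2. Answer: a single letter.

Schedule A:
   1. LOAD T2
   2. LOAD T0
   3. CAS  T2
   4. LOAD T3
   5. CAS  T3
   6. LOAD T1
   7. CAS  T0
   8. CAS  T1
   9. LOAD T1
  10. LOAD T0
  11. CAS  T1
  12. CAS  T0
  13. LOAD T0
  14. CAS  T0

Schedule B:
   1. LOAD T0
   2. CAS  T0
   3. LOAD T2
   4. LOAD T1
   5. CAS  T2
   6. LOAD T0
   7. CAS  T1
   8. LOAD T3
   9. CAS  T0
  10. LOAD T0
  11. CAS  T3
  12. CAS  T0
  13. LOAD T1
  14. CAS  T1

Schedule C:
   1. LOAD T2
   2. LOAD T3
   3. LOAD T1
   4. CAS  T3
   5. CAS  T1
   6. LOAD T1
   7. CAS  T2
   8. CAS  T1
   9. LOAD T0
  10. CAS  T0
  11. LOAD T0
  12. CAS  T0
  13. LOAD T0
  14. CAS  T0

Simulating candidate A:
T2 LOAD — after: cnt=2, r=2 — load
T0 LOAD — after: cnt=2, r=2 — load
T2 CAS — after: cnt=3, r=2 — ok
T3 LOAD — after: cnt=3, r=3 — load
T3 CAS — after: cnt=4, r=3 — ok
T1 LOAD — after: cnt=4, r=4 — load
T0 CAS — after: cnt=4, r=2 — retry
T1 CAS — after: cnt=5, r=4 — ok
T1 LOAD — after: cnt=5, r=5 — load
T0 LOAD — after: cnt=5, r=5 — load
T1 CAS — after: cnt=6, r=5 — ok
T0 CAS — after: cnt=6, r=5 — retry
T0 LOAD — after: cnt=6, r=6 — load
T0 CAS — after: cnt=7, r=6 — ok

A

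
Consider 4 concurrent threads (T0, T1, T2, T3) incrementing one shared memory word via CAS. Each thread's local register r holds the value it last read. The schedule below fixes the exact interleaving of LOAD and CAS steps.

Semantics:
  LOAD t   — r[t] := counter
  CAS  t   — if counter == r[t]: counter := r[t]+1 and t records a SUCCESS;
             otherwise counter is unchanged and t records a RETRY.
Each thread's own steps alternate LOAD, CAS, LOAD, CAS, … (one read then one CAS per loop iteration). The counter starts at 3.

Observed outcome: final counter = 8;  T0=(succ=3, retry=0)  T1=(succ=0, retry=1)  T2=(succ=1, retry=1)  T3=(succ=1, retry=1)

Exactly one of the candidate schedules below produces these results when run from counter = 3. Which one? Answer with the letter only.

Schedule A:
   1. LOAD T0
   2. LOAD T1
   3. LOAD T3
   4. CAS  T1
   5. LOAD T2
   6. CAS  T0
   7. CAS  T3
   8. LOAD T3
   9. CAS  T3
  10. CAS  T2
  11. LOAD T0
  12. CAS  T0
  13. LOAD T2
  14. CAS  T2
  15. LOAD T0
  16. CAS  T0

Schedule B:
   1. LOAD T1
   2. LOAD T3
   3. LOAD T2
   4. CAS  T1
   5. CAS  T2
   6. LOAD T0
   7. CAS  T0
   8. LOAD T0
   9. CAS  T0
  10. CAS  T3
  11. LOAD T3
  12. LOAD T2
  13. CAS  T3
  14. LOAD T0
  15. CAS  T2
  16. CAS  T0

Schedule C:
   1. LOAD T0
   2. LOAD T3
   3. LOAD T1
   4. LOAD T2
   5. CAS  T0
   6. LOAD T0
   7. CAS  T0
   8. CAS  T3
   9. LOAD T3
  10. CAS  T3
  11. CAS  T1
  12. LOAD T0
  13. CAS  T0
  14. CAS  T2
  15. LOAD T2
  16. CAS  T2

C

Simulating candidate C:
step 1: T0 LOAD ⇒ load; ctr=3 reg=3
step 2: T3 LOAD ⇒ load; ctr=3 reg=3
step 3: T1 LOAD ⇒ load; ctr=3 reg=3
step 4: T2 LOAD ⇒ load; ctr=3 reg=3
step 5: T0 CAS ⇒ ok; ctr=4 reg=3
step 6: T0 LOAD ⇒ load; ctr=4 reg=4
step 7: T0 CAS ⇒ ok; ctr=5 reg=4
step 8: T3 CAS ⇒ retry; ctr=5 reg=3
step 9: T3 LOAD ⇒ load; ctr=5 reg=5
step 10: T3 CAS ⇒ ok; ctr=6 reg=5
step 11: T1 CAS ⇒ retry; ctr=6 reg=3
step 12: T0 LOAD ⇒ load; ctr=6 reg=6
step 13: T0 CAS ⇒ ok; ctr=7 reg=6
step 14: T2 CAS ⇒ retry; ctr=7 reg=3
step 15: T2 LOAD ⇒ load; ctr=7 reg=7
step 16: T2 CAS ⇒ ok; ctr=8 reg=7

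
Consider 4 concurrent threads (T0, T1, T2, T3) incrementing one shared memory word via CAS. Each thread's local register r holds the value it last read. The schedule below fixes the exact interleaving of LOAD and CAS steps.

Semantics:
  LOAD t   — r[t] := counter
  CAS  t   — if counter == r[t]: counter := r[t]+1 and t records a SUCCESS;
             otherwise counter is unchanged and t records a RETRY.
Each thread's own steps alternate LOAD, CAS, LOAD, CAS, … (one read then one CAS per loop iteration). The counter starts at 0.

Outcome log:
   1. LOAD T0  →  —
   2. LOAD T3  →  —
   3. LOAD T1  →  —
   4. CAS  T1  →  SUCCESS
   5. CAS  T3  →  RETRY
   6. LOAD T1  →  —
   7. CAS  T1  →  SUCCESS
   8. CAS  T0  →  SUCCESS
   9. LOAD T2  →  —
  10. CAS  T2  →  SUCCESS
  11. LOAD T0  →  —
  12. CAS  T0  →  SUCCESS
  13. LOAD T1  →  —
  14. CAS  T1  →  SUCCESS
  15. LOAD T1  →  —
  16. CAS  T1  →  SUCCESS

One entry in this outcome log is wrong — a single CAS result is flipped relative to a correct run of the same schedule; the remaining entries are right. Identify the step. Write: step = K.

Reference trace:
T0 LOAD — after: cnt=0, r=0 — load
T3 LOAD — after: cnt=0, r=0 — load
T1 LOAD — after: cnt=0, r=0 — load
T1 CAS — after: cnt=1, r=0 — ok
T3 CAS — after: cnt=1, r=0 — retry
T1 LOAD — after: cnt=1, r=1 — load
T1 CAS — after: cnt=2, r=1 — ok
T0 CAS — after: cnt=2, r=0 — retry
T2 LOAD — after: cnt=2, r=2 — load
T2 CAS — after: cnt=3, r=2 — ok
T0 LOAD — after: cnt=3, r=3 — load
T0 CAS — after: cnt=4, r=3 — ok
T1 LOAD — after: cnt=4, r=4 — load
T1 CAS — after: cnt=5, r=4 — ok
T1 LOAD — after: cnt=5, r=5 — load
T1 CAS — after: cnt=6, r=5 — ok
Log disagrees first at step 8.

step = 8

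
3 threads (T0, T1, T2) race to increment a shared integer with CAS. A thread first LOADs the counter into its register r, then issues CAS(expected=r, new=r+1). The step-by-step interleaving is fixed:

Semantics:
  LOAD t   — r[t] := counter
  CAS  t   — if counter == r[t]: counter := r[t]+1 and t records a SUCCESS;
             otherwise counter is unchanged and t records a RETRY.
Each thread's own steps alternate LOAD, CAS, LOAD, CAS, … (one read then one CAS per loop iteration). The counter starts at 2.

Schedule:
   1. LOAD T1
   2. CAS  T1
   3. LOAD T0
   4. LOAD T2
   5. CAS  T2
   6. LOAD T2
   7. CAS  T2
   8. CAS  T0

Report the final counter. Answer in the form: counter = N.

counter = 5

   1) LOAD T1:  M=2  r_T1=2
   2) CAS  T1:  M=3  r_T1=2 ✓
   3) LOAD T0:  M=3  r_T0=3
   4) LOAD T2:  M=3  r_T2=3
   5) CAS  T2:  M=4  r_T2=3 ✓
   6) LOAD T2:  M=4  r_T2=4
   7) CAS  T2:  M=5  r_T2=4 ✓
   8) CAS  T0:  M=5  r_T0=3 ✗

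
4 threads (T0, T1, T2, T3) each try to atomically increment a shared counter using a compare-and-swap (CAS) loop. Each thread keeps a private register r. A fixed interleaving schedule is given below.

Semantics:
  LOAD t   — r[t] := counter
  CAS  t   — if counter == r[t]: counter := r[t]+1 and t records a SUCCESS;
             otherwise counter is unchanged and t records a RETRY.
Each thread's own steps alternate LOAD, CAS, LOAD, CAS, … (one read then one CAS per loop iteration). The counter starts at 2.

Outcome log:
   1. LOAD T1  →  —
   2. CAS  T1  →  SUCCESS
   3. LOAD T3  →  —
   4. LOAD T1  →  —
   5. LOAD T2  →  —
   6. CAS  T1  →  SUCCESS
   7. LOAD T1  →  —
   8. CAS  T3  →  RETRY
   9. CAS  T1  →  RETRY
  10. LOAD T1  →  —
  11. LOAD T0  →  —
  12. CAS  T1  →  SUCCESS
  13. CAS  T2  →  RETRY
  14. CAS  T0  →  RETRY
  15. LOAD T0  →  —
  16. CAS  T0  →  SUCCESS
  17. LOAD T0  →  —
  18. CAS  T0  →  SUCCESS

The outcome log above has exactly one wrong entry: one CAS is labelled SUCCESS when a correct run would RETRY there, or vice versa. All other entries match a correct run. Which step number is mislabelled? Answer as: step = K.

Correct run:
T1 LOAD — after: cnt=2, r=2 — load
T1 CAS — after: cnt=3, r=2 — ok
T3 LOAD — after: cnt=3, r=3 — load
T1 LOAD — after: cnt=3, r=3 — load
T2 LOAD — after: cnt=3, r=3 — load
T1 CAS — after: cnt=4, r=3 — ok
T1 LOAD — after: cnt=4, r=4 — load
T3 CAS — after: cnt=4, r=3 — retry
T1 CAS — after: cnt=5, r=4 — ok
T1 LOAD — after: cnt=5, r=5 — load
T0 LOAD — after: cnt=5, r=5 — load
T1 CAS — after: cnt=6, r=5 — ok
T2 CAS — after: cnt=6, r=3 — retry
T0 CAS — after: cnt=6, r=5 — retry
T0 LOAD — after: cnt=6, r=6 — load
T0 CAS — after: cnt=7, r=6 — ok
T0 LOAD — after: cnt=7, r=7 — load
T0 CAS — after: cnt=8, r=7 — ok
Mismatch at 9.

step = 9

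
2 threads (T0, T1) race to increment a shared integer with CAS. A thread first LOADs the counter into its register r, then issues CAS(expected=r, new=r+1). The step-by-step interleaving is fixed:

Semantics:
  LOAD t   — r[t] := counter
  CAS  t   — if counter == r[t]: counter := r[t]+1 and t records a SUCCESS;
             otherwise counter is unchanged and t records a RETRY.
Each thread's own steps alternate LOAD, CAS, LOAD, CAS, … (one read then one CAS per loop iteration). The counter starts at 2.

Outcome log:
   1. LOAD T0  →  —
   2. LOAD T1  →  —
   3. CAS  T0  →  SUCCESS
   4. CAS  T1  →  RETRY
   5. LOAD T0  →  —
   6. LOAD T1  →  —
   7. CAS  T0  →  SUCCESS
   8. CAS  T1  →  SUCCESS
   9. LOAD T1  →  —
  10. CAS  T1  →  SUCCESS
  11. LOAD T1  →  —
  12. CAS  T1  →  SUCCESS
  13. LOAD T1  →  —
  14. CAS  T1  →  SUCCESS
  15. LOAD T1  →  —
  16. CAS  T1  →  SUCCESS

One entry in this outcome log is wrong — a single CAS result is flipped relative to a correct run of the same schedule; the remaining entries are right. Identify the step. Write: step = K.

step = 8

Correct run:
#1 T0 reads 2
#2 T1 reads 2
#3 T0 CAS(2→3) writes; counter now 3
#4 T1 CAS(2→3) fails; counter now 3
#5 T0 reads 3
#6 T1 reads 3
#7 T0 CAS(3→4) writes; counter now 4
#8 T1 CAS(3→4) fails; counter now 4
#9 T1 reads 4
#10 T1 CAS(4→5) writes; counter now 5
#11 T1 reads 5
#12 T1 CAS(5→6) writes; counter now 6
#13 T1 reads 6
#14 T1 CAS(6→7) writes; counter now 7
#15 T1 reads 7
#16 T1 CAS(7→8) writes; counter now 8
Log disagrees first at step 8.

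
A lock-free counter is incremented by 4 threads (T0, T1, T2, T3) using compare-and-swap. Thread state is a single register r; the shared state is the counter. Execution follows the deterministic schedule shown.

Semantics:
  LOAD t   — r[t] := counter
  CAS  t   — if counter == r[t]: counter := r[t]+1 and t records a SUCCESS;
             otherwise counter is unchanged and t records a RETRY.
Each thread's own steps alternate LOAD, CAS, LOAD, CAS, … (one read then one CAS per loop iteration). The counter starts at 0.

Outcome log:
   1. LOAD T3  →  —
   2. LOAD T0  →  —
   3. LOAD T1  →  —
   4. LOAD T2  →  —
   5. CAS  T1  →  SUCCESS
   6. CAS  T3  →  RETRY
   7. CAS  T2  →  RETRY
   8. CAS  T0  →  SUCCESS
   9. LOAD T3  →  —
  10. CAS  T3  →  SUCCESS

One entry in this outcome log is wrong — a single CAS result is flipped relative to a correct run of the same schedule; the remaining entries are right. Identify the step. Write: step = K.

Correct run:
1. LOAD T3 → mem=0 r[T3]=0 [LOAD]
2. LOAD T0 → mem=0 r[T0]=0 [LOAD]
3. LOAD T1 → mem=0 r[T1]=0 [LOAD]
4. LOAD T2 → mem=0 r[T2]=0 [LOAD]
5. CAS T1 → mem=1 r[T1]=0 [OK]
6. CAS T3 → mem=1 r[T3]=0 [RETRY]
7. CAS T2 → mem=1 r[T2]=0 [RETRY]
8. CAS T0 → mem=1 r[T0]=0 [RETRY]
9. LOAD T3 → mem=1 r[T3]=1 [LOAD]
10. CAS T3 → mem=2 r[T3]=1 [OK]
Flip is step 8.

step = 8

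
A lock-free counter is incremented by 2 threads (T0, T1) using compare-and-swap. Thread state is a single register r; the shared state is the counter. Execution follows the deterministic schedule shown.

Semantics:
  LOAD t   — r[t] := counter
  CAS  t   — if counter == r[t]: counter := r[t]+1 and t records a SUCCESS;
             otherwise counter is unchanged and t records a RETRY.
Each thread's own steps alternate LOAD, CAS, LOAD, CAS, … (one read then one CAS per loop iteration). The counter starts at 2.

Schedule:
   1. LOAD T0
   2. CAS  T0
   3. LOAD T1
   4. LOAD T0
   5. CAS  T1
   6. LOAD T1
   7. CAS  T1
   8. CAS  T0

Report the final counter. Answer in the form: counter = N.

counter = 5

step 1: T0 LOAD ⇒ load; ctr=2 reg=2
step 2: T0 CAS ⇒ ok; ctr=3 reg=2
step 3: T1 LOAD ⇒ load; ctr=3 reg=3
step 4: T0 LOAD ⇒ load; ctr=3 reg=3
step 5: T1 CAS ⇒ ok; ctr=4 reg=3
step 6: T1 LOAD ⇒ load; ctr=4 reg=4
step 7: T1 CAS ⇒ ok; ctr=5 reg=4
step 8: T0 CAS ⇒ retry; ctr=5 reg=3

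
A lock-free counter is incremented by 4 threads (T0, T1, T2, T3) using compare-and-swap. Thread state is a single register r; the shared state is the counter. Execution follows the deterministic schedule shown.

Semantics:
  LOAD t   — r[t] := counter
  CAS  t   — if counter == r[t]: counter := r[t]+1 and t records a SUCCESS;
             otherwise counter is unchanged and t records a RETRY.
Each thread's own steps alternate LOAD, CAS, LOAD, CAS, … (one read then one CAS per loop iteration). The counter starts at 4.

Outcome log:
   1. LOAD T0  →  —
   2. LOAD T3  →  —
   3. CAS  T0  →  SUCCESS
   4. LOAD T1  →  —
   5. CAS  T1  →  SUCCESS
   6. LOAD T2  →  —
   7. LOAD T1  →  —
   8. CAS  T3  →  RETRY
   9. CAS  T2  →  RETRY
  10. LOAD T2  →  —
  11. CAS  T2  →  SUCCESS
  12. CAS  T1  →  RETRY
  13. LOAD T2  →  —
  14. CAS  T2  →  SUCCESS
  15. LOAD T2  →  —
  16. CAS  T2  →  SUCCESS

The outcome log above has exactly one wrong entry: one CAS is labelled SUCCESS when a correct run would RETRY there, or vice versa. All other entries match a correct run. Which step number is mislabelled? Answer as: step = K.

step = 9

Re-executing:
1. LOAD T0 → mem=4 r[T0]=4 [LOAD]
2. LOAD T3 → mem=4 r[T3]=4 [LOAD]
3. CAS T0 → mem=5 r[T0]=4 [OK]
4. LOAD T1 → mem=5 r[T1]=5 [LOAD]
5. CAS T1 → mem=6 r[T1]=5 [OK]
6. LOAD T2 → mem=6 r[T2]=6 [LOAD]
7. LOAD T1 → mem=6 r[T1]=6 [LOAD]
8. CAS T3 → mem=6 r[T3]=4 [RETRY]
9. CAS T2 → mem=7 r[T2]=6 [OK]
10. LOAD T2 → mem=7 r[T2]=7 [LOAD]
11. CAS T2 → mem=8 r[T2]=7 [OK]
12. CAS T1 → mem=8 r[T1]=6 [RETRY]
13. LOAD T2 → mem=8 r[T2]=8 [LOAD]
14. CAS T2 → mem=9 r[T2]=8 [OK]
15. LOAD T2 → mem=9 r[T2]=9 [LOAD]
16. CAS T2 → mem=10 r[T2]=9 [OK]
Log disagrees first at step 9.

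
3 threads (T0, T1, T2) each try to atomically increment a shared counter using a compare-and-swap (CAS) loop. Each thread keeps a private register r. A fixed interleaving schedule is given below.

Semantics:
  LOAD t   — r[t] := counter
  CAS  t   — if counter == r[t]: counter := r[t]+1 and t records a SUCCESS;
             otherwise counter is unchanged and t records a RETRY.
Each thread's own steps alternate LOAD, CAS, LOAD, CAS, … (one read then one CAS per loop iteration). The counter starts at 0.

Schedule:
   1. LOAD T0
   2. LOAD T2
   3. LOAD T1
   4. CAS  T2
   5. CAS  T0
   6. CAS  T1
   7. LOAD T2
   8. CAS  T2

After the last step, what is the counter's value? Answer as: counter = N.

counter = 2

T0 LOAD — after: cnt=0, r=0 — load
T2 LOAD — after: cnt=0, r=0 — load
T1 LOAD — after: cnt=0, r=0 — load
T2 CAS — after: cnt=1, r=0 — ok
T0 CAS — after: cnt=1, r=0 — retry
T1 CAS — after: cnt=1, r=0 — retry
T2 LOAD — after: cnt=1, r=1 — load
T2 CAS — after: cnt=2, r=1 — ok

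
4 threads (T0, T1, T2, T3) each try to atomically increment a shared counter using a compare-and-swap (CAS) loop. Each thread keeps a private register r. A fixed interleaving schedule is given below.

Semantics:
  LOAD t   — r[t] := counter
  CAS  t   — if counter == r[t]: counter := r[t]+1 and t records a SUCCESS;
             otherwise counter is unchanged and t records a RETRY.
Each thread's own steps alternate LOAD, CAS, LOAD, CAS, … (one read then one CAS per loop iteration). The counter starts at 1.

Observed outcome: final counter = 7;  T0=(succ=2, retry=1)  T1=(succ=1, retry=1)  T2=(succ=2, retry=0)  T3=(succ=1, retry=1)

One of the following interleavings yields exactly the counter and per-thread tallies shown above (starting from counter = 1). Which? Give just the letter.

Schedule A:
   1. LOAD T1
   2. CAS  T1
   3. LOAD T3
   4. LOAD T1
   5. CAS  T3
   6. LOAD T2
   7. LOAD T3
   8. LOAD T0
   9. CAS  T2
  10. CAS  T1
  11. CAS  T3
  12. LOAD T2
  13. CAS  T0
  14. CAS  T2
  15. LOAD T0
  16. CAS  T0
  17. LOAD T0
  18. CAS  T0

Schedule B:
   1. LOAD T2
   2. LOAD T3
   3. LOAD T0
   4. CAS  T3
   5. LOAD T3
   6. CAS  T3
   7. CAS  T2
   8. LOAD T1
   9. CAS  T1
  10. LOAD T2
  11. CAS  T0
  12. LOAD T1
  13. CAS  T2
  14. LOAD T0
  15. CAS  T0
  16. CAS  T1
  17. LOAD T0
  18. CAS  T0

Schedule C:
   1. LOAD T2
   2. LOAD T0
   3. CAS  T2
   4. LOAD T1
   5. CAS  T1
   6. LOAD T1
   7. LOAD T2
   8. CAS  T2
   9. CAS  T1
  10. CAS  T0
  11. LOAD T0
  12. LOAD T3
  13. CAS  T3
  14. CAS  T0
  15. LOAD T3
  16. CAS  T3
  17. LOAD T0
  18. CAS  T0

Simulating candidate A:
#1 T1 reads 1
#2 T1 CAS(1→2) writes; counter now 2
#3 T3 reads 2
#4 T1 reads 2
#5 T3 CAS(2→3) writes; counter now 3
#6 T2 reads 3
#7 T3 reads 3
#8 T0 reads 3
#9 T2 CAS(3→4) writes; counter now 4
#10 T1 CAS(2→3) fails; counter now 4
#11 T3 CAS(3→4) fails; counter now 4
#12 T2 reads 4
#13 T0 CAS(3→4) fails; counter now 4
#14 T2 CAS(4→5) writes; counter now 5
#15 T0 reads 5
#16 T0 CAS(5→6) writes; counter now 6
#17 T0 reads 6
#18 T0 CAS(6→7) writes; counter now 7

A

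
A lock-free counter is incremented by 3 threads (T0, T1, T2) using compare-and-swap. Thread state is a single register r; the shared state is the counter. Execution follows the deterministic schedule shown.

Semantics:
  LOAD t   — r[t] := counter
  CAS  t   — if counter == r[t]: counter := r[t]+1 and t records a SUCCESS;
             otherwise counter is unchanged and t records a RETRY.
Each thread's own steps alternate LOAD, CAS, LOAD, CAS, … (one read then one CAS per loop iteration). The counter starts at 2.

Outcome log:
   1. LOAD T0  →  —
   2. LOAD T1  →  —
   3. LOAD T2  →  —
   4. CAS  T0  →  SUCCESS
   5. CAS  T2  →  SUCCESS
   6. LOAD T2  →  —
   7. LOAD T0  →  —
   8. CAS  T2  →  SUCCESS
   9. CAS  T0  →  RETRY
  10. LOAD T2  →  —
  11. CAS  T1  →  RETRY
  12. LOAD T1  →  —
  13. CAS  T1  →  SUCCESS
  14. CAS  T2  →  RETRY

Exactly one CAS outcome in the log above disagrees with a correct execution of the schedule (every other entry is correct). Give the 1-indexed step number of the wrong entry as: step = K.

step = 5

Correct run:
[1] T0.load  rd  (counter 2, T0.r 2)
[2] T1.load  rd  (counter 2, T1.r 2)
[3] T2.load  rd  (counter 2, T2.r 2)
[4] T0.cas  hit  (counter 3, T0.r 2)
[5] T2.cas  miss  (counter 3, T2.r 2)
[6] T2.load  rd  (counter 3, T2.r 3)
[7] T0.load  rd  (counter 3, T0.r 3)
[8] T2.cas  hit  (counter 4, T2.r 3)
[9] T0.cas  miss  (counter 4, T0.r 3)
[10] T2.load  rd  (counter 4, T2.r 4)
[11] T1.cas  miss  (counter 4, T1.r 2)
[12] T1.load  rd  (counter 4, T1.r 4)
[13] T1.cas  hit  (counter 5, T1.r 4)
[14] T2.cas  miss  (counter 5, T2.r 4)
Mismatch at 5.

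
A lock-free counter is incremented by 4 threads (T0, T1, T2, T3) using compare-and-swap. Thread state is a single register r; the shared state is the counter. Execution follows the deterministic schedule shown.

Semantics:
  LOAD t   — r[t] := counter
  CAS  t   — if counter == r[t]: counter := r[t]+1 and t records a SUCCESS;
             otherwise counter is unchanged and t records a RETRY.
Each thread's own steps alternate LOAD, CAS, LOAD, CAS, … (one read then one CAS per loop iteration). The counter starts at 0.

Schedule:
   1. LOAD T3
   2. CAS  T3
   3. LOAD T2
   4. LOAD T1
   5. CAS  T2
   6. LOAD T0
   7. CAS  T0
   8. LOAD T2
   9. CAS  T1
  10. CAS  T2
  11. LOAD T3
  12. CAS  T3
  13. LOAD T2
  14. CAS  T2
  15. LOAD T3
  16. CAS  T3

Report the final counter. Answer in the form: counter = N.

counter = 7

[1] T3.load  rd  (counter 0, T3.r 0)
[2] T3.cas  hit  (counter 1, T3.r 0)
[3] T2.load  rd  (counter 1, T2.r 1)
[4] T1.load  rd  (counter 1, T1.r 1)
[5] T2.cas  hit  (counter 2, T2.r 1)
[6] T0.load  rd  (counter 2, T0.r 2)
[7] T0.cas  hit  (counter 3, T0.r 2)
[8] T2.load  rd  (counter 3, T2.r 3)
[9] T1.cas  miss  (counter 3, T1.r 1)
[10] T2.cas  hit  (counter 4, T2.r 3)
[11] T3.load  rd  (counter 4, T3.r 4)
[12] T3.cas  hit  (counter 5, T3.r 4)
[13] T2.load  rd  (counter 5, T2.r 5)
[14] T2.cas  hit  (counter 6, T2.r 5)
[15] T3.load  rd  (counter 6, T3.r 6)
[16] T3.cas  hit  (counter 7, T3.r 6)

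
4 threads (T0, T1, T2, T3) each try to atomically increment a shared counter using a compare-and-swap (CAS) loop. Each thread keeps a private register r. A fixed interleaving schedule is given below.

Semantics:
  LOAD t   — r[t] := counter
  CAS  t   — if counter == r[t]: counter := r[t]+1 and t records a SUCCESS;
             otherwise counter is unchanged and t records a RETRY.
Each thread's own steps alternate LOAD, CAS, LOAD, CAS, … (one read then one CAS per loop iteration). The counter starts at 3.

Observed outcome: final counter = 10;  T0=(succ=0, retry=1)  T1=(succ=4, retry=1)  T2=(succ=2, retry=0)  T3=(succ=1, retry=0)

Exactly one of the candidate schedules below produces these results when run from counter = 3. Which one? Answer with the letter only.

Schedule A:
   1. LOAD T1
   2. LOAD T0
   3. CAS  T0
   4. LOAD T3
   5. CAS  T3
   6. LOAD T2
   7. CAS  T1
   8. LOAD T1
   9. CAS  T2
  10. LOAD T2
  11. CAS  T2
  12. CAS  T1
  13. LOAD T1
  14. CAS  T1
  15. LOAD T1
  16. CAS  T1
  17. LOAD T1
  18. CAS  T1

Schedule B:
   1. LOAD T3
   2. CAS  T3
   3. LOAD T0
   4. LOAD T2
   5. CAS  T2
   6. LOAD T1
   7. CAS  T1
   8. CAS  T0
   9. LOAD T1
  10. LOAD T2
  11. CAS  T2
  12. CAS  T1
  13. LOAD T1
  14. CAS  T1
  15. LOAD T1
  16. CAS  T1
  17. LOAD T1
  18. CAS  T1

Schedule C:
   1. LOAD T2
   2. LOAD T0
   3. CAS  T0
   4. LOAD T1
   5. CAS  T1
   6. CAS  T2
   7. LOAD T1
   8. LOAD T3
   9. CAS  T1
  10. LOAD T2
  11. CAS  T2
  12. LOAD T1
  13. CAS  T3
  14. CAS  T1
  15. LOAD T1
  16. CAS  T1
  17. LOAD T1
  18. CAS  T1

B

Run B:
   1) LOAD T3:  M=3  r_T3=3
   2) CAS  T3:  M=4  r_T3=3 ✓
   3) LOAD T0:  M=4  r_T0=4
   4) LOAD T2:  M=4  r_T2=4
   5) CAS  T2:  M=5  r_T2=4 ✓
   6) LOAD T1:  M=5  r_T1=5
   7) CAS  T1:  M=6  r_T1=5 ✓
   8) CAS  T0:  M=6  r_T0=4 ✗
   9) LOAD T1:  M=6  r_T1=6
  10) LOAD T2:  M=6  r_T2=6
  11) CAS  T2:  M=7  r_T2=6 ✓
  12) CAS  T1:  M=7  r_T1=6 ✗
  13) LOAD T1:  M=7  r_T1=7
  14) CAS  T1:  M=8  r_T1=7 ✓
  15) LOAD T1:  M=8  r_T1=8
  16) CAS  T1:  M=9  r_T1=8 ✓
  17) LOAD T1:  M=9  r_T1=9
  18) CAS  T1:  M=10  r_T1=9 ✓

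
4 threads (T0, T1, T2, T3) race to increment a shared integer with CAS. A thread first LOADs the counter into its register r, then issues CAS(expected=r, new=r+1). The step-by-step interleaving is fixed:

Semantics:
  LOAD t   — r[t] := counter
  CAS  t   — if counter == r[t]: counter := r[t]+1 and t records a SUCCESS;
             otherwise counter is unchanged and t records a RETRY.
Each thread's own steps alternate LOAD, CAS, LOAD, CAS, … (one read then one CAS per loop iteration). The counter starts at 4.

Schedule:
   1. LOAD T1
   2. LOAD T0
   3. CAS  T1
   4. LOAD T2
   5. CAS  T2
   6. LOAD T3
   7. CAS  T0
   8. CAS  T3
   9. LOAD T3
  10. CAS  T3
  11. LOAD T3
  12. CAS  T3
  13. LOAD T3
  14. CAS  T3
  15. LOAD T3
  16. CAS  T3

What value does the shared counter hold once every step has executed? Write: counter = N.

1. LOAD T1 → mem=4 r[T1]=4 [LOAD]
2. LOAD T0 → mem=4 r[T0]=4 [LOAD]
3. CAS T1 → mem=5 r[T1]=4 [OK]
4. LOAD T2 → mem=5 r[T2]=5 [LOAD]
5. CAS T2 → mem=6 r[T2]=5 [OK]
6. LOAD T3 → mem=6 r[T3]=6 [LOAD]
7. CAS T0 → mem=6 r[T0]=4 [RETRY]
8. CAS T3 → mem=7 r[T3]=6 [OK]
9. LOAD T3 → mem=7 r[T3]=7 [LOAD]
10. CAS T3 → mem=8 r[T3]=7 [OK]
11. LOAD T3 → mem=8 r[T3]=8 [LOAD]
12. CAS T3 → mem=9 r[T3]=8 [OK]
13. LOAD T3 → mem=9 r[T3]=9 [LOAD]
14. CAS T3 → mem=10 r[T3]=9 [OK]
15. LOAD T3 → mem=10 r[T3]=10 [LOAD]
16. CAS T3 → mem=11 r[T3]=10 [OK]

counter = 11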